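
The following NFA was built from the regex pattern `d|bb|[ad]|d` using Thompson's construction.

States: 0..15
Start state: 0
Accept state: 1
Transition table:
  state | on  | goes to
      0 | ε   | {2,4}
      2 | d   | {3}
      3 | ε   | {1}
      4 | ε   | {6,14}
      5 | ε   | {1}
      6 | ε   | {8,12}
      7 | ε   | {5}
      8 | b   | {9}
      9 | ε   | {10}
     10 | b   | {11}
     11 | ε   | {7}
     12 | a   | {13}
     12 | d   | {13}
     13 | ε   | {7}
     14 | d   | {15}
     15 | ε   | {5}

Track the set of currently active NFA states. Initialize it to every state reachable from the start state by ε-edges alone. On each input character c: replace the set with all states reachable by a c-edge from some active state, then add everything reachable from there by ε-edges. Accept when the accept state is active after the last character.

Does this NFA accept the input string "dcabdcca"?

S₀ = ε-closure({0}) = {0,2,4,6,8,12,14}
'd' @ 1: {1,3,5,7,13,15}  ✓accept
'c' @ 2: {}  — dead — no transitions
rest 'abdcca' ignored (set empty)
final: {}; accept 1 not in set

Answer: REJECT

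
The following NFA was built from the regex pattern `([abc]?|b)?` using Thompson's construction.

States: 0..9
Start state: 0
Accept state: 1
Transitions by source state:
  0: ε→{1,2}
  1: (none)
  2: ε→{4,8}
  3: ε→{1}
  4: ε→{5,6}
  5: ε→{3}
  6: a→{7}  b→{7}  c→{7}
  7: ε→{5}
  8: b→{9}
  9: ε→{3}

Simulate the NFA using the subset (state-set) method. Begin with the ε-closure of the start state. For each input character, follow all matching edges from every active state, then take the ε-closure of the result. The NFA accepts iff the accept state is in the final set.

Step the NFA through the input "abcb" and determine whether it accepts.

S₀ = ε-closure({0}) = {0,1,2,3,4,5,6,8}
'a' @ 1: {1,3,5,7}  (accept∈set)
'b' @ 2: {}  — no active states
rest 'cb' ignored (set empty)
after full input: {}  (accept=1 not in)

Answer: REJECT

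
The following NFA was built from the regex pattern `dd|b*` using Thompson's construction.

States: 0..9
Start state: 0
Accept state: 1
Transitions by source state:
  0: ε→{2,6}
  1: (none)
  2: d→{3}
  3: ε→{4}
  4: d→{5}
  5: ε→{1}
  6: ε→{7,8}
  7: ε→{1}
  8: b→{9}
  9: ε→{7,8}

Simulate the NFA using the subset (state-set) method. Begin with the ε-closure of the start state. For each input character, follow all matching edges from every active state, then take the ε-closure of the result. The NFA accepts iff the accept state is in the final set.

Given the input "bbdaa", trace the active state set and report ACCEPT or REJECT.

initial (ε-close {0}): {0,1,2,6,7,8}
'b' @ 1: {1,7,8,9}  ✓accept
'b' @ 2: {1,7,8,9}  ✓accept
'd' @ 3: {}  — state set empty
rest 'aa' ignored (set empty)
final: {}; accept 1 not in set

Answer: REJECT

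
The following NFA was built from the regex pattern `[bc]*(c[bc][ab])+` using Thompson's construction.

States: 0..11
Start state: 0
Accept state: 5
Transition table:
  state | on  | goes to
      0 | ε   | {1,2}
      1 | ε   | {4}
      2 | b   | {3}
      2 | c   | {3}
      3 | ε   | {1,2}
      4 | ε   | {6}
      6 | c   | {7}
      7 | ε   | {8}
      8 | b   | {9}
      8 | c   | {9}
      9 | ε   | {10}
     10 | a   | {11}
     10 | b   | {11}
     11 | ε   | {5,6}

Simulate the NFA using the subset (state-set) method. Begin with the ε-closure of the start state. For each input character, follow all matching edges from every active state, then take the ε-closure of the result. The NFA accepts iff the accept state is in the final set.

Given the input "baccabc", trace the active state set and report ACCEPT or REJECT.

S₀ = ε-closure({0}) = {0,1,2,4,6}
'b' @ 1: {1,2,3,4,6}
'a' @ 2: {}  — state set empty
rest 'ccabc' ignored (set empty)
after full input: {}  (accept=5 not in)

Answer: REJECT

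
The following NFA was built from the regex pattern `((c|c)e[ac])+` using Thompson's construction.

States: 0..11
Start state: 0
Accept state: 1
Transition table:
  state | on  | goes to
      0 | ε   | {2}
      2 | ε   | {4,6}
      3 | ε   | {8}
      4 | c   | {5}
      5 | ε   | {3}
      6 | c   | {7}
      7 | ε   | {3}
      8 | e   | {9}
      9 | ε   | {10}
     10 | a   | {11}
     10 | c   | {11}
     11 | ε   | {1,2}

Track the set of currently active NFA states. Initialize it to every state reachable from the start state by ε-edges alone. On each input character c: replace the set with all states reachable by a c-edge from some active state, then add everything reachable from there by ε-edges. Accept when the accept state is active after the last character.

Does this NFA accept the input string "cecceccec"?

S₀ = ε-closure({0}) = {0,2,4,6}
'c' @ 1: {3,5,7,8}
'e' @ 2: {9,10}
'c' @ 3: {1,2,4,6,11}  ✓accept
'c' @ 4: {3,5,7,8}
'e' @ 5: {9,10}
'c' @ 6: {1,2,4,6,11}  ✓accept
'c' @ 7: {3,5,7,8}
'e' @ 8: {9,10}
'c' @ 9: {1,2,4,6,11}  ✓accept
after full input: {1,2,4,6,11}  (accept=1 in)

Answer: ACCEPT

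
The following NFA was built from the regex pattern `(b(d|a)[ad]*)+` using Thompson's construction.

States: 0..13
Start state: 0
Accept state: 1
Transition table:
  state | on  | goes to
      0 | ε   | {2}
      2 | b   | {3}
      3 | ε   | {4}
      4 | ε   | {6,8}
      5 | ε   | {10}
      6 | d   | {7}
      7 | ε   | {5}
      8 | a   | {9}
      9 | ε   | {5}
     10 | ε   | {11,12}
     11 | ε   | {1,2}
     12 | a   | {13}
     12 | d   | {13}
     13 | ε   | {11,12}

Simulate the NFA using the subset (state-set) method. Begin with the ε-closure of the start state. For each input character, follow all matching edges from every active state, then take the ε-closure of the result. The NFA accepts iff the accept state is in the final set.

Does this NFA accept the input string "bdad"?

S₀ = ε-closure({0}) = {0,2}
'b' @ 1: {3,4,6,8}
'd' @ 2: {1,2,5,7,10,11,12}  (accept∈set)
'a' @ 3: {1,2,11,12,13}  (accept∈set)
'd' @ 4: {1,2,11,12,13}  (accept∈set)
after full input: {1,2,11,12,13}  (accept=1 in)

Answer: ACCEPT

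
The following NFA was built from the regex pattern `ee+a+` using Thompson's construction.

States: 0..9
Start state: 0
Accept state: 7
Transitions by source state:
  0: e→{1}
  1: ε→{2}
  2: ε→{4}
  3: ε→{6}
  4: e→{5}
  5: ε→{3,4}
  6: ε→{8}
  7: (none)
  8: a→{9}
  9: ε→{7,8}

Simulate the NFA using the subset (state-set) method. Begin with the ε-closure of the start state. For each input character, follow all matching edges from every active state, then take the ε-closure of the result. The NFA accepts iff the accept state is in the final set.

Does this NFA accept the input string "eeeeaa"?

Answer: ACCEPT

Trace:
initial (ε-close {0}): {0}
'e' @ 1: {1,2,4}
'e' @ 2: {3,4,5,6,8}
'e' @ 3: {3,4,5,6,8}
'e' @ 4: {3,4,5,6,8}
'a' @ 5: {7,8,9}  (accept∈set)
'a' @ 6: {7,8,9}  (accept∈set)
final: {7,8,9}; accept 7 in set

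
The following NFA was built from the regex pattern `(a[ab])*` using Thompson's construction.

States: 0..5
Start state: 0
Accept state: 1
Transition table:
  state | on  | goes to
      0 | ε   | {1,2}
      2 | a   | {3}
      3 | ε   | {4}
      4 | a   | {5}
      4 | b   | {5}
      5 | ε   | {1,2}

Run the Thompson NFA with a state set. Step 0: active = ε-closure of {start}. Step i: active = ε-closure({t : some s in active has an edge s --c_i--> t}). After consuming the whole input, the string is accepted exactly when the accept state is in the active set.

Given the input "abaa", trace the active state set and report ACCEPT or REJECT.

S₀ = ε-closure({0}) = {0,1,2}
'a' @ 1: {3,4}
'b' @ 2: {1,2,5}  (accept∈set)
'a' @ 3: {3,4}
'a' @ 4: {1,2,5}  (accept∈set)
end set {1,2,5} — state 1 in

Answer: ACCEPT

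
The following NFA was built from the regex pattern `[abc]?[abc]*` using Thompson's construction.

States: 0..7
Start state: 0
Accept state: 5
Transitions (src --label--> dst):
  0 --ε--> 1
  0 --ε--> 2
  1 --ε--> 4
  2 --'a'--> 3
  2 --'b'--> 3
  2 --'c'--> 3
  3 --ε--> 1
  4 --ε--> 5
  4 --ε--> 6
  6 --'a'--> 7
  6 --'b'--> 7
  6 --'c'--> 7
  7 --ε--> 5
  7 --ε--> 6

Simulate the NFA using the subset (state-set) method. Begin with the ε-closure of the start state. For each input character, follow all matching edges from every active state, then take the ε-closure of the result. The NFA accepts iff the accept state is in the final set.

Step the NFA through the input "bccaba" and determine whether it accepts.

Answer: ACCEPT

Steps:
initial (ε-close {0}): {0,1,2,4,5,6}
'b' @ 1: {1,3,4,5,6,7}  [accepting]
'c' @ 2: {5,6,7}  [accepting]
'c' @ 3: {5,6,7}  [accepting]
'a' @ 4: {5,6,7}  [accepting]
'b' @ 5: {5,6,7}  [accepting]
'a' @ 6: {5,6,7}  [accepting]
end set {5,6,7} — state 5 in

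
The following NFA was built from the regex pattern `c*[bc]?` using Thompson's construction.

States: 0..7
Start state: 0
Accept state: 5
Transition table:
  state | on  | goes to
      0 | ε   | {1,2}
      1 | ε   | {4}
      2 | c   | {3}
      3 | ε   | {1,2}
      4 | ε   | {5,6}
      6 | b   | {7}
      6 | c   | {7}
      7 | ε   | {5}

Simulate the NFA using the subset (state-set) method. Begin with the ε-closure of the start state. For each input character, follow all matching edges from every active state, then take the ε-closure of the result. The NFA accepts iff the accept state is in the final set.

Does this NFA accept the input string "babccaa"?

start: ε-closure({0}) = {0,1,2,4,5,6}
'b' @ 1: {5,7}  [accepting]
'a' @ 2: {}  — state set empty
rest 'bccaa' ignored (set empty)
after full input: {}  (accept=5 not in)

Answer: REJECT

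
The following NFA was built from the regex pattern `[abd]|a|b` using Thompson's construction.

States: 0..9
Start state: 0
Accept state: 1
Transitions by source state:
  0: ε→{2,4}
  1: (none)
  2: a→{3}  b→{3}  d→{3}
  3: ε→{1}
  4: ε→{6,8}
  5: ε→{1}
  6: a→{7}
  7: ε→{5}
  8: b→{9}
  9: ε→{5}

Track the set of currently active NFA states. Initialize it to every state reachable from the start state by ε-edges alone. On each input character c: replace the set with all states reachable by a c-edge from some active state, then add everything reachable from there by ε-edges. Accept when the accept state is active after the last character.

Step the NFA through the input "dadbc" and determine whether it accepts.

start: ε-closure({0}) = {0,2,4,6,8}
'd' @ 1: {1,3}  [accepting]
'a' @ 2: {}  — state set empty
rest 'dbc' ignored (set empty)
after full input: {}  (accept=1 not in)

Answer: REJECT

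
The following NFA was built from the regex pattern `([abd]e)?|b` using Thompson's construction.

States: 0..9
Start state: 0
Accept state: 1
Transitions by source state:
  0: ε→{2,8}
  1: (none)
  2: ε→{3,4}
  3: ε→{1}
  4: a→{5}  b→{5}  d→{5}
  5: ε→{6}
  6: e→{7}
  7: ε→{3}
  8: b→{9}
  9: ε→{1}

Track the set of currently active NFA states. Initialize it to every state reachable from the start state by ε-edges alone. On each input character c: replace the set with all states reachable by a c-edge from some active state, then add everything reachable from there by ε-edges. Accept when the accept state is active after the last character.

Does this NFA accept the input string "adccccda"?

start: ε-closure({0}) = {0,1,2,3,4,8}
'a' @ 1: {5,6}
'd' @ 2: {}  — dead — no transitions
rest 'ccccda' ignored (set empty)
after full input: {}  (accept=1 not in)

Answer: REJECT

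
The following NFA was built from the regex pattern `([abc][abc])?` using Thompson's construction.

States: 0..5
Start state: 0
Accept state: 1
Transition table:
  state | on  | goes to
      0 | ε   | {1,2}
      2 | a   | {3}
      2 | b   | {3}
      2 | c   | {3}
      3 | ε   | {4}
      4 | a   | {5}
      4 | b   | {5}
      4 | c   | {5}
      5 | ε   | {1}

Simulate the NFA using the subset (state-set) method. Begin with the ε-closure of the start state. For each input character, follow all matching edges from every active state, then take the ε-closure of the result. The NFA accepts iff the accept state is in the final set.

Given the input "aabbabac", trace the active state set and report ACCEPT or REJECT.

start: ε-closure({0}) = {0,1,2}
'a' @ 1: {3,4}
'a' @ 2: {1,5}  [accepting]
'b' @ 3: {}  — no active states
rest 'babac' ignored (set empty)
after full input: {}  (accept=1 not in)

Answer: REJECT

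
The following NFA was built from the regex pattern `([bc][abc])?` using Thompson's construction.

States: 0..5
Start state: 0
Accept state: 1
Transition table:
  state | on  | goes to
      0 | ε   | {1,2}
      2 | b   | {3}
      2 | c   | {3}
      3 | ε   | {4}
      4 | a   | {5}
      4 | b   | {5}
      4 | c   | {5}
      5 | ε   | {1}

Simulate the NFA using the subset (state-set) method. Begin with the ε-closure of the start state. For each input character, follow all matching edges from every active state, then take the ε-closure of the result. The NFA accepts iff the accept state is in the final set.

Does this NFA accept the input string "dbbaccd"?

Answer: REJECT

Trace:
S₀ = ε-closure({0}) = {0,1,2}
'd' @ 1: {}  — no active states
rest 'bbaccd' ignored (set empty)
final: {}; accept 1 not in set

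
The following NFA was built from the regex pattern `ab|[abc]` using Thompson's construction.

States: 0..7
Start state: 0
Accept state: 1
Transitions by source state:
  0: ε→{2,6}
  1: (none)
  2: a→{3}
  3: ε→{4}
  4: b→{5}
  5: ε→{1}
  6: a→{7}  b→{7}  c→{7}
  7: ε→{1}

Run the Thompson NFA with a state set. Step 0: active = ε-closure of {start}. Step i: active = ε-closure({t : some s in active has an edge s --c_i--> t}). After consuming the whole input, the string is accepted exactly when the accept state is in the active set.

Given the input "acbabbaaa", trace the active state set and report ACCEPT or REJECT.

Answer: REJECT

Steps:
initial (ε-close {0}): {0,2,6}
'a' @ 1: {1,3,4,7}  (accept∈set)
'c' @ 2: {}  — state set empty
rest 'babbaaa' ignored (set empty)
after full input: {}  (accept=1 not in)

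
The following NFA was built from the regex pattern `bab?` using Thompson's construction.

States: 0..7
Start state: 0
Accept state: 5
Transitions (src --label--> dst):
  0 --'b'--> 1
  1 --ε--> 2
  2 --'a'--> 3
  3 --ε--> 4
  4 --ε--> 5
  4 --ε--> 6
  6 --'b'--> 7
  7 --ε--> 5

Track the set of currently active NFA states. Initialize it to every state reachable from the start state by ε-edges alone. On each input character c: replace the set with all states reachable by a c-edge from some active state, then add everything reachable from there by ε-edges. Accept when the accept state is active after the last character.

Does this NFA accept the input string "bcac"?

initial (ε-close {0}): {0}
'b' @ 1: {1,2}
'c' @ 2: {}  — no active states
rest 'ac' ignored (set empty)
final: {}; accept 5 not in set

Answer: REJECT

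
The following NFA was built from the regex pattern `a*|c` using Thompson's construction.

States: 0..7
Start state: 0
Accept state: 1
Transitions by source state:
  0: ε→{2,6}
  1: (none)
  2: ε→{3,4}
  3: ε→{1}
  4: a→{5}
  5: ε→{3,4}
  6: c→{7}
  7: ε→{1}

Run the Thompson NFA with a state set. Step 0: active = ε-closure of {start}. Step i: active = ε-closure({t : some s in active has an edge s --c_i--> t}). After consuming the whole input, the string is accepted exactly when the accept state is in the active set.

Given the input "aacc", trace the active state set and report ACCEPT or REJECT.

initial (ε-close {0}): {0,1,2,3,4,6}
'a' @ 1: {1,3,4,5}  ✓accept
'a' @ 2: {1,3,4,5}  ✓accept
'c' @ 3: {}  — dead — no transitions
rest 'c' ignored (set empty)
end set {} — state 1 not in

Answer: REJECT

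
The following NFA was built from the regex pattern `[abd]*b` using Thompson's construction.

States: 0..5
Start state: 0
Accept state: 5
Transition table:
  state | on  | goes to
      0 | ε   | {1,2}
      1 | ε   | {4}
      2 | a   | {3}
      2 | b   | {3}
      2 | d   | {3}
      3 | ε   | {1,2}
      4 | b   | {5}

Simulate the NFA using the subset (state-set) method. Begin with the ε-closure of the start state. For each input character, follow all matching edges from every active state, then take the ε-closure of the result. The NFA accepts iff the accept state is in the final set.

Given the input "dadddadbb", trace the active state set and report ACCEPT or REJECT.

initial (ε-close {0}): {0,1,2,4}
'd' @ 1: {1,2,3,4}
'a' @ 2: {1,2,3,4}
'd' @ 3: {1,2,3,4}
'd' @ 4: {1,2,3,4}
'd' @ 5: {1,2,3,4}
'a' @ 6: {1,2,3,4}
'd' @ 7: {1,2,3,4}
'b' @ 8: {1,2,3,4,5}  [accepting]
'b' @ 9: {1,2,3,4,5}  [accepting]
final: {1,2,3,4,5}; accept 5 in set

Answer: ACCEPT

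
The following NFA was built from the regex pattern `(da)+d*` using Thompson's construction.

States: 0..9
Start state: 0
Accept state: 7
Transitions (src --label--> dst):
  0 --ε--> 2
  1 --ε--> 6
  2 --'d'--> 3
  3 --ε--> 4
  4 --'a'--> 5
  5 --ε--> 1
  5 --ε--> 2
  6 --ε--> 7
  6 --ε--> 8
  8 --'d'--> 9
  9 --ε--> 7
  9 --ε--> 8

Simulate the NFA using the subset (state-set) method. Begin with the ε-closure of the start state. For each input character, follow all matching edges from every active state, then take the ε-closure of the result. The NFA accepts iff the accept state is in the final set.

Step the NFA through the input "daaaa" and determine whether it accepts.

Answer: REJECT

Steps:
start: ε-closure({0}) = {0,2}
'd' @ 1: {3,4}
'a' @ 2: {1,2,5,6,7,8}  [accepting]
'a' @ 3: {}  — dead — no transitions
rest 'aa' ignored (set empty)
final: {}; accept 7 not in set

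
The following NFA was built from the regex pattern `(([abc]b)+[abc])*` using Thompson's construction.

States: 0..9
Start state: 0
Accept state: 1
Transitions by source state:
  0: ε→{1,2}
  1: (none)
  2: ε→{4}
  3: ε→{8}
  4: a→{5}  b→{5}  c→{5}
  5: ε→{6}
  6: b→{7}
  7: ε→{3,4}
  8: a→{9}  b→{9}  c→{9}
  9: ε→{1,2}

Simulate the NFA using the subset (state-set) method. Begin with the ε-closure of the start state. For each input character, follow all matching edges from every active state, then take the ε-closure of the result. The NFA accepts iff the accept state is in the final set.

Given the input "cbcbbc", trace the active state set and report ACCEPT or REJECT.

Answer: ACCEPT

Trace:
initial (ε-close {0}): {0,1,2,4}
'c' @ 1: {5,6}
'b' @ 2: {3,4,7,8}
'c' @ 3: {1,2,4,5,6,9}  [accepting]
'b' @ 4: {3,4,5,6,7,8}
'b' @ 5: {1,2,3,4,5,6,7,8,9}  [accepting]
'c' @ 6: {1,2,4,5,6,9}  [accepting]
after full input: {1,2,4,5,6,9}  (accept=1 in)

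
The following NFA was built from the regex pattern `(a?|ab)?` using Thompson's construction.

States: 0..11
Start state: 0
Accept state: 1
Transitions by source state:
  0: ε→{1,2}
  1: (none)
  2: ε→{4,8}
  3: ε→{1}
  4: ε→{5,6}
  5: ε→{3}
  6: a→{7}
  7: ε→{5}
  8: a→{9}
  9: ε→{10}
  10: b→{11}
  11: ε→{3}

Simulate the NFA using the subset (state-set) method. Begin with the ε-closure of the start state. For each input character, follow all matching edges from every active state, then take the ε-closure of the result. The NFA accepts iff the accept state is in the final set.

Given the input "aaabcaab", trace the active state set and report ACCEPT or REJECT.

initial (ε-close {0}): {0,1,2,3,4,5,6,8}
'a' @ 1: {1,3,5,7,9,10}  [accepting]
'a' @ 2: {}  — dead — no transitions
rest 'abcaab' ignored (set empty)
final: {}; accept 1 not in set

Answer: REJECT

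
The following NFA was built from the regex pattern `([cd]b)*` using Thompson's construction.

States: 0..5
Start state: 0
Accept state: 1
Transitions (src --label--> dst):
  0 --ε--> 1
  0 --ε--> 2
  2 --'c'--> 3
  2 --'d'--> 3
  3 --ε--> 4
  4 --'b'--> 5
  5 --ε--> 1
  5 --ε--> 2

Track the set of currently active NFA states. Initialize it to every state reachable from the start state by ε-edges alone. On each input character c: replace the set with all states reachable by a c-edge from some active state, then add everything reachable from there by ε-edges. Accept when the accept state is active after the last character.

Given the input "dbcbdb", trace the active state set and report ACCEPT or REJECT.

initial (ε-close {0}): {0,1,2}
'd' @ 1: {3,4}
'b' @ 2: {1,2,5}  (accept∈set)
'c' @ 3: {3,4}
'b' @ 4: {1,2,5}  (accept∈set)
'd' @ 5: {3,4}
'b' @ 6: {1,2,5}  (accept∈set)
end set {1,2,5} — state 1 in

Answer: ACCEPT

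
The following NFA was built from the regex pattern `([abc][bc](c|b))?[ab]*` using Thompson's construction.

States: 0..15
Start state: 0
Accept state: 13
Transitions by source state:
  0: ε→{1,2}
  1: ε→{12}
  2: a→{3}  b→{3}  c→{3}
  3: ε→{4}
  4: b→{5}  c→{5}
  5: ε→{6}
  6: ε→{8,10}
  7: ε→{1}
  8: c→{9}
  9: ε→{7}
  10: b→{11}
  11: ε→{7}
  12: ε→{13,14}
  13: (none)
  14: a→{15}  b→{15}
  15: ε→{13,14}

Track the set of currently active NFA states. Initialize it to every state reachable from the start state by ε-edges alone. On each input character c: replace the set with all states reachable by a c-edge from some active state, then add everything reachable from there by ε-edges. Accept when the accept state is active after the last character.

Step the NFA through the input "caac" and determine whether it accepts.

S₀ = ε-closure({0}) = {0,1,2,12,13,14}
'c' @ 1: {3,4}
'a' @ 2: {}  — no active states
rest 'ac' ignored (set empty)
end set {} — state 13 not in

Answer: REJECT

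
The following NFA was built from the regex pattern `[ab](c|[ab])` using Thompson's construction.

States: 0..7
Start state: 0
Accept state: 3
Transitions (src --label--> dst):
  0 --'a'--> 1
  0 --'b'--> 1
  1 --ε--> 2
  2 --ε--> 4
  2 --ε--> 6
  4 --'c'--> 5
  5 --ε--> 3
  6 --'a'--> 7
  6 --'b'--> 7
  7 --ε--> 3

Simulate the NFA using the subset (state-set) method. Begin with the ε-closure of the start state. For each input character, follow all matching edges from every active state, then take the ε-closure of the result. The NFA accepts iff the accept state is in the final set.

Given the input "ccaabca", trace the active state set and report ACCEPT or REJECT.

Answer: REJECT

Trace:
S₀ = ε-closure({0}) = {0}
'c' @ 1: {}  — dead — no transitions
rest 'caabca' ignored (set empty)
final: {}; accept 3 not in set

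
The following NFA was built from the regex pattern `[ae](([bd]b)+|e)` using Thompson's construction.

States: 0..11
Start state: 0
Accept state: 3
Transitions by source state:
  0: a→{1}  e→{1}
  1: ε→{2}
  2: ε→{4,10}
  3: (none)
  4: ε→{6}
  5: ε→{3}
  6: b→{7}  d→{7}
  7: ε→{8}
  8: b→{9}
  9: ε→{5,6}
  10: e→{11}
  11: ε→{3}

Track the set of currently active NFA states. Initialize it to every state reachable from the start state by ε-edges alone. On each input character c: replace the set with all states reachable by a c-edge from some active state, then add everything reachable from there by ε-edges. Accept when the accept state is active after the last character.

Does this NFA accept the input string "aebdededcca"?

start: ε-closure({0}) = {0}
'a' @ 1: {1,2,4,6,10}
'e' @ 2: {3,11}  [accepting]
'b' @ 3: {}  — dead — no transitions
rest 'dededcca' ignored (set empty)
final: {}; accept 3 not in set

Answer: REJECT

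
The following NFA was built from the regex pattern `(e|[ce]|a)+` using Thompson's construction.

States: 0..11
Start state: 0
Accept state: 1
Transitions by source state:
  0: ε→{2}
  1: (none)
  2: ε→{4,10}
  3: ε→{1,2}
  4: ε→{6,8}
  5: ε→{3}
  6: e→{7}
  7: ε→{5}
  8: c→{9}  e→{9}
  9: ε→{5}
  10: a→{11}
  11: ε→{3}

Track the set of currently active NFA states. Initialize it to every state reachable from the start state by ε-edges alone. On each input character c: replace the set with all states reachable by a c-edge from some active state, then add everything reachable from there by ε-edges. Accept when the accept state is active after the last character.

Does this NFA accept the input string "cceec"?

start: ε-closure({0}) = {0,2,4,6,8,10}
'c' @ 1: {1,2,3,4,5,6,8,9,10}  ✓accept
'c' @ 2: {1,2,3,4,5,6,8,9,10}  ✓accept
'e' @ 3: {1,2,3,4,5,6,7,8,9,10}  ✓accept
'e' @ 4: {1,2,3,4,5,6,7,8,9,10}  ✓accept
'c' @ 5: {1,2,3,4,5,6,8,9,10}  ✓accept
end set {1,2,3,4,5,6,8,9,10} — state 1 in

Answer: ACCEPT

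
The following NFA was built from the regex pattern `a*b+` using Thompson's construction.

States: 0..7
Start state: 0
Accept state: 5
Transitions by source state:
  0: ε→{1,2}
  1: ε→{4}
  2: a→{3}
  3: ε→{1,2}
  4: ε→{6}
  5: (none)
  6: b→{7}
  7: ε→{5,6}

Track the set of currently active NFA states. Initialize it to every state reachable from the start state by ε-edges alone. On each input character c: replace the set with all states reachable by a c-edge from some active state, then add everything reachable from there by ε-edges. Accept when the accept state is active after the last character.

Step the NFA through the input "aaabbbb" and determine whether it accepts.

S₀ = ε-closure({0}) = {0,1,2,4,6}
'a' @ 1: {1,2,3,4,6}
'a' @ 2: {1,2,3,4,6}
'a' @ 3: {1,2,3,4,6}
'b' @ 4: {5,6,7}  [accepting]
'b' @ 5: {5,6,7}  [accepting]
'b' @ 6: {5,6,7}  [accepting]
'b' @ 7: {5,6,7}  [accepting]
after full input: {5,6,7}  (accept=5 in)

Answer: ACCEPT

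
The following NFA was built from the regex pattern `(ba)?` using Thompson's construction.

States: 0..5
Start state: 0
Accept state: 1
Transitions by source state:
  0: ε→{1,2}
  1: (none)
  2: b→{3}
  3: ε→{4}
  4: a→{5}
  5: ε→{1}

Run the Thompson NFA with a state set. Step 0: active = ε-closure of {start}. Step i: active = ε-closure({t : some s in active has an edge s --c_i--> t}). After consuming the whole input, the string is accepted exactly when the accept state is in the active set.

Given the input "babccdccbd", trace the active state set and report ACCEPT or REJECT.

S₀ = ε-closure({0}) = {0,1,2}
'b' @ 1: {3,4}
'a' @ 2: {1,5}  ✓accept
'b' @ 3: {}  — state set empty
rest 'ccdccbd' ignored (set empty)
final: {}; accept 1 not in set

Answer: REJECT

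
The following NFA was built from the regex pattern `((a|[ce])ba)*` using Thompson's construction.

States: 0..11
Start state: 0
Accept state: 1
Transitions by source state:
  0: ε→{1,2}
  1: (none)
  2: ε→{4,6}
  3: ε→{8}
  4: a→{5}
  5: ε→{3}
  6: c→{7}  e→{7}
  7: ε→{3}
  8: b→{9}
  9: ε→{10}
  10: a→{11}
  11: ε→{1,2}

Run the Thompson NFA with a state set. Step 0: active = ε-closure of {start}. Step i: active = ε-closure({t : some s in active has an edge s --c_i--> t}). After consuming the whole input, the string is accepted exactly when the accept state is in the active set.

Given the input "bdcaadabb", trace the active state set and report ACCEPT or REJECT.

Answer: REJECT

Steps:
S₀ = ε-closure({0}) = {0,1,2,4,6}
'b' @ 1: {}  — state set empty
rest 'dcaadabb' ignored (set empty)
after full input: {}  (accept=1 not in)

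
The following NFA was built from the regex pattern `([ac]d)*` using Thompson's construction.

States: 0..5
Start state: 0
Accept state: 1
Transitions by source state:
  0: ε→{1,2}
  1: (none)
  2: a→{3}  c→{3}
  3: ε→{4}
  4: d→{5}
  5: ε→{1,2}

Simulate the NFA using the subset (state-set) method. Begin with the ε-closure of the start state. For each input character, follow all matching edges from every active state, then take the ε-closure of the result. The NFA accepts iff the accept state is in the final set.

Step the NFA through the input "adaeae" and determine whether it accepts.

start: ε-closure({0}) = {0,1,2}
'a' @ 1: {3,4}
'd' @ 2: {1,2,5}  [accepting]
'a' @ 3: {3,4}
'e' @ 4: {}  — no active states
rest 'ae' ignored (set empty)
end set {} — state 1 not in

Answer: REJECT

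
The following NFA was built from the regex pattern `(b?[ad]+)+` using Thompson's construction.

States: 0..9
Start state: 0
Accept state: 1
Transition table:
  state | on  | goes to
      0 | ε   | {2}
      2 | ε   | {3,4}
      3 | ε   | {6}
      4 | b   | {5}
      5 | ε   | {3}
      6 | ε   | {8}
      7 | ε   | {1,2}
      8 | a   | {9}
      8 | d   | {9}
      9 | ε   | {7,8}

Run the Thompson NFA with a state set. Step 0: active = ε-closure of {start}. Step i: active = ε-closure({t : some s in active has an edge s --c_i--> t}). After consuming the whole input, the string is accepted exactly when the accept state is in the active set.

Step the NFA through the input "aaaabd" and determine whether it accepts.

Answer: ACCEPT

Steps:
initial (ε-close {0}): {0,2,3,4,6,8}
'a' @ 1: {1,2,3,4,6,7,8,9}  (accept∈set)
'a' @ 2: {1,2,3,4,6,7,8,9}  (accept∈set)
'a' @ 3: {1,2,3,4,6,7,8,9}  (accept∈set)
'a' @ 4: {1,2,3,4,6,7,8,9}  (accept∈set)
'b' @ 5: {3,5,6,8}
'd' @ 6: {1,2,3,4,6,7,8,9}  (accept∈set)
final: {1,2,3,4,6,7,8,9}; accept 1 in set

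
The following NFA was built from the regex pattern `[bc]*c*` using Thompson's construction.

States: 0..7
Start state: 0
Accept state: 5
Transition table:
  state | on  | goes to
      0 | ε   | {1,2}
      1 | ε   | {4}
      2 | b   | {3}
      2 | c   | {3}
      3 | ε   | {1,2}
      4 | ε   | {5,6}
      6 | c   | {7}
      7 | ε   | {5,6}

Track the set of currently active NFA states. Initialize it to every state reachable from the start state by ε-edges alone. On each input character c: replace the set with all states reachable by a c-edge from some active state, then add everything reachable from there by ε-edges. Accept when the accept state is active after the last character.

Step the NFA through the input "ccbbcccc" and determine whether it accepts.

Answer: ACCEPT

Steps:
start: ε-closure({0}) = {0,1,2,4,5,6}
'c' @ 1: {1,2,3,4,5,6,7}  (accept∈set)
'c' @ 2: {1,2,3,4,5,6,7}  (accept∈set)
'b' @ 3: {1,2,3,4,5,6}  (accept∈set)
'b' @ 4: {1,2,3,4,5,6}  (accept∈set)
'c' @ 5: {1,2,3,4,5,6,7}  (accept∈set)
'c' @ 6: {1,2,3,4,5,6,7}  (accept∈set)
'c' @ 7: {1,2,3,4,5,6,7}  (accept∈set)
'c' @ 8: {1,2,3,4,5,6,7}  (accept∈set)
end set {1,2,3,4,5,6,7} — state 5 in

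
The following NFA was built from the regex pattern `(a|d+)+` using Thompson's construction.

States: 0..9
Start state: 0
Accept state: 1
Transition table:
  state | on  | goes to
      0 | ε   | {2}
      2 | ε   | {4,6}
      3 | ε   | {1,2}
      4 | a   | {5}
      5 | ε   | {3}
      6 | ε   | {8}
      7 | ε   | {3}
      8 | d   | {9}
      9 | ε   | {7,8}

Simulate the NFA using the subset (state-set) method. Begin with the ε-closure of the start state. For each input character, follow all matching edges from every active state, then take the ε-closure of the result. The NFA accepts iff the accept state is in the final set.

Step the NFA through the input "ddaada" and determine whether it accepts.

initial (ε-close {0}): {0,2,4,6,8}
'd' @ 1: {1,2,3,4,6,7,8,9}  ✓accept
'd' @ 2: {1,2,3,4,6,7,8,9}  ✓accept
'a' @ 3: {1,2,3,4,5,6,8}  ✓accept
'a' @ 4: {1,2,3,4,5,6,8}  ✓accept
'd' @ 5: {1,2,3,4,6,7,8,9}  ✓accept
'a' @ 6: {1,2,3,4,5,6,8}  ✓accept
final: {1,2,3,4,5,6,8}; accept 1 in set

Answer: ACCEPT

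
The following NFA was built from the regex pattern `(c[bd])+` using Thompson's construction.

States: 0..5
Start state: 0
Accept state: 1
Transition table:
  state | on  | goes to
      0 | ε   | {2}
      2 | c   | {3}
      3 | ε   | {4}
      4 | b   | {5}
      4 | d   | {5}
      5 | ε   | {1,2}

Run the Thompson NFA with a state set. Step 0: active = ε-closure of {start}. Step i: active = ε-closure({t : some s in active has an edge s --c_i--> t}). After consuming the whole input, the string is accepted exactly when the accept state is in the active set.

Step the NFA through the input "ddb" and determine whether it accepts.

initial (ε-close {0}): {0,2}
'd' @ 1: {}  — state set empty
rest 'db' ignored (set empty)
final: {}; accept 1 not in set

Answer: REJECT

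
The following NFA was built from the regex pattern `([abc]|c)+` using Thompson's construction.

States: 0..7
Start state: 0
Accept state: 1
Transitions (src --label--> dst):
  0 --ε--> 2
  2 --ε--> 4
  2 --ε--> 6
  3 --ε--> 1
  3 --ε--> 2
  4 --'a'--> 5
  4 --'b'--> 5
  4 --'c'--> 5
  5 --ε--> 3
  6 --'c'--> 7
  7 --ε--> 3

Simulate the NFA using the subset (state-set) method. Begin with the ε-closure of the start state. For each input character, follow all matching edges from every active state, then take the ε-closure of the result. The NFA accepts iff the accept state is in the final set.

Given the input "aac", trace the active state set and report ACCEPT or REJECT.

S₀ = ε-closure({0}) = {0,2,4,6}
'a' @ 1: {1,2,3,4,5,6}  [accepting]
'a' @ 2: {1,2,3,4,5,6}  [accepting]
'c' @ 3: {1,2,3,4,5,6,7}  [accepting]
final: {1,2,3,4,5,6,7}; accept 1 in set

Answer: ACCEPT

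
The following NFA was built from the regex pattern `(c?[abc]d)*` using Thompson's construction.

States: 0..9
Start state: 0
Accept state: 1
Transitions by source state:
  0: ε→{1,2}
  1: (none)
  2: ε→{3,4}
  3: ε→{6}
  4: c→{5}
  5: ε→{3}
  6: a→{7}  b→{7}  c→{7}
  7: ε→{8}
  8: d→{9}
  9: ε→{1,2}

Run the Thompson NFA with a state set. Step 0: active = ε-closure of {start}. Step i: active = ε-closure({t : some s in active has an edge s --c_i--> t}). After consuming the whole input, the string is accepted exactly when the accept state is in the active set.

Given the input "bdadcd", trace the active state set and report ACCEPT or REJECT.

Answer: ACCEPT

Steps:
S₀ = ε-closure({0}) = {0,1,2,3,4,6}
'b' @ 1: {7,8}
'd' @ 2: {1,2,3,4,6,9}  ✓accept
'a' @ 3: {7,8}
'd' @ 4: {1,2,3,4,6,9}  ✓accept
'c' @ 5: {3,5,6,7,8}
'd' @ 6: {1,2,3,4,6,9}  ✓accept
after full input: {1,2,3,4,6,9}  (accept=1 in)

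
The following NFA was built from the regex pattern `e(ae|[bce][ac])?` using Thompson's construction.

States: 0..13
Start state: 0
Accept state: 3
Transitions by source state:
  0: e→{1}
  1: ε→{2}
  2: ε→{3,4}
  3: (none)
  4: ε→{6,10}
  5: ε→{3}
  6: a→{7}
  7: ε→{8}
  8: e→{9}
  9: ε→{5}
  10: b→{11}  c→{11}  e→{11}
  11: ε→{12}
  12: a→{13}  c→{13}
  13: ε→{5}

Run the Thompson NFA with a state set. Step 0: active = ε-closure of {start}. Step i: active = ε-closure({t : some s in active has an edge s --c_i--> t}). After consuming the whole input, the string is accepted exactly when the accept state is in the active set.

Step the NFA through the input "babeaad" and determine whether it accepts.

initial (ε-close {0}): {0}
'b' @ 1: {}  — dead — no transitions
rest 'abeaad' ignored (set empty)
after full input: {}  (accept=3 not in)

Answer: REJECT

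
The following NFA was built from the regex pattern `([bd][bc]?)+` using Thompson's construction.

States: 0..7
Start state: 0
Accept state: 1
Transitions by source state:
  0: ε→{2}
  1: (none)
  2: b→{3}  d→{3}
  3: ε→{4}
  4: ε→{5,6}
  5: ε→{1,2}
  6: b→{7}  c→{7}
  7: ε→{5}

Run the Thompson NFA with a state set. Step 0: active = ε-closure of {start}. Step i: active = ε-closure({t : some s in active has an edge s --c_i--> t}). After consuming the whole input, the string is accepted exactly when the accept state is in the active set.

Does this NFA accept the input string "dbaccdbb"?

Answer: REJECT

Steps:
initial (ε-close {0}): {0,2}
'd' @ 1: {1,2,3,4,5,6}  [accepting]
'b' @ 2: {1,2,3,4,5,6,7}  [accepting]
'a' @ 3: {}  — state set empty
rest 'ccdbb' ignored (set empty)
after full input: {}  (accept=1 not in)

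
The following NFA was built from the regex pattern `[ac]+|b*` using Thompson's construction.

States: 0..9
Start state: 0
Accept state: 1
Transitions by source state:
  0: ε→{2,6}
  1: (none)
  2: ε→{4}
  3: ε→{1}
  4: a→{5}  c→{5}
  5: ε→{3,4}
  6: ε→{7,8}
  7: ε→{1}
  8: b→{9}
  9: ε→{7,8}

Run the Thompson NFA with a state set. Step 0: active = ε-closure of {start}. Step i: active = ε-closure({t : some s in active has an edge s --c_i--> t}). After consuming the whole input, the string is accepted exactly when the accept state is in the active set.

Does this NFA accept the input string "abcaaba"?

Answer: REJECT

Trace:
start: ε-closure({0}) = {0,1,2,4,6,7,8}
'a' @ 1: {1,3,4,5}  [accepting]
'b' @ 2: {}  — no active states
rest 'caaba' ignored (set empty)
end set {} — state 1 not in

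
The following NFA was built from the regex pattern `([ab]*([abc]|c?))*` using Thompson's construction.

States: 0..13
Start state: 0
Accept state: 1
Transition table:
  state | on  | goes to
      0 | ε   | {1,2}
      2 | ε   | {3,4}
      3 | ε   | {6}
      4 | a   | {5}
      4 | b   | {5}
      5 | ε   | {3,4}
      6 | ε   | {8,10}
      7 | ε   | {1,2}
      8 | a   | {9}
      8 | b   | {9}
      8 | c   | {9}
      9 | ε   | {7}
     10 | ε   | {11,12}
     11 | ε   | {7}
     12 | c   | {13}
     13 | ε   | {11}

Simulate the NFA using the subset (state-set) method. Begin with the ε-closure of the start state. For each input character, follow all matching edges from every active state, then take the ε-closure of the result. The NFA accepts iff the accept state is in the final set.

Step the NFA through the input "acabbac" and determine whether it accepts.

Answer: ACCEPT

Steps:
S₀ = ε-closure({0}) = {0,1,2,3,4,6,7,8,10,11,12}
'a' @ 1: {1,2,3,4,5,6,7,8,9,10,11,12}  (accept∈set)
'c' @ 2: {1,2,3,4,6,7,8,9,10,11,12,13}  (accept∈set)
'a' @ 3: {1,2,3,4,5,6,7,8,9,10,11,12}  (accept∈set)
'b' @ 4: {1,2,3,4,5,6,7,8,9,10,11,12}  (accept∈set)
'b' @ 5: {1,2,3,4,5,6,7,8,9,10,11,12}  (accept∈set)
'a' @ 6: {1,2,3,4,5,6,7,8,9,10,11,12}  (accept∈set)
'c' @ 7: {1,2,3,4,6,7,8,9,10,11,12,13}  (accept∈set)
end set {1,2,3,4,6,7,8,9,10,11,12,13} — state 1 in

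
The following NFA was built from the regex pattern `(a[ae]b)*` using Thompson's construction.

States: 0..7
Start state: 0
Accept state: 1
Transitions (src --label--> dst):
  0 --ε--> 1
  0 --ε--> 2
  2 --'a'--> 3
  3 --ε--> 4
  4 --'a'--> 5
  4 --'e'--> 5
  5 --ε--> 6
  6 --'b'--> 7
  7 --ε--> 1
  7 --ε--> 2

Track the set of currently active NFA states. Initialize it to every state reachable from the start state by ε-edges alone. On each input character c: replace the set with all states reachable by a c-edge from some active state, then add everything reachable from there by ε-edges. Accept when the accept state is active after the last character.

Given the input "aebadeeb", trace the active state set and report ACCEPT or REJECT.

Answer: REJECT

Trace:
start: ε-closure({0}) = {0,1,2}
'a' @ 1: {3,4}
'e' @ 2: {5,6}
'b' @ 3: {1,2,7}  ✓accept
'a' @ 4: {3,4}
'd' @ 5: {}  — no active states
rest 'eeb' ignored (set empty)
after full input: {}  (accept=1 not in)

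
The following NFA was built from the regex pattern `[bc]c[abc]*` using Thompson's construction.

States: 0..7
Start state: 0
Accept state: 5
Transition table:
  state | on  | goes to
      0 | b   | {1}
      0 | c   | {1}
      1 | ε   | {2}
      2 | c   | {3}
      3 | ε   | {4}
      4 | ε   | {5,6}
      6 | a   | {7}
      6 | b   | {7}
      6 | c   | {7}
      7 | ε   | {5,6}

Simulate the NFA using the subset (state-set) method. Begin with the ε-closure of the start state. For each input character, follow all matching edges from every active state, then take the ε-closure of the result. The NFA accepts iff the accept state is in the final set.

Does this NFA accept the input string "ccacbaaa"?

S₀ = ε-closure({0}) = {0}
'c' @ 1: {1,2}
'c' @ 2: {3,4,5,6}  (accept∈set)
'a' @ 3: {5,6,7}  (accept∈set)
'c' @ 4: {5,6,7}  (accept∈set)
'b' @ 5: {5,6,7}  (accept∈set)
'a' @ 6: {5,6,7}  (accept∈set)
'a' @ 7: {5,6,7}  (accept∈set)
'a' @ 8: {5,6,7}  (accept∈set)
end set {5,6,7} — state 5 in

Answer: ACCEPT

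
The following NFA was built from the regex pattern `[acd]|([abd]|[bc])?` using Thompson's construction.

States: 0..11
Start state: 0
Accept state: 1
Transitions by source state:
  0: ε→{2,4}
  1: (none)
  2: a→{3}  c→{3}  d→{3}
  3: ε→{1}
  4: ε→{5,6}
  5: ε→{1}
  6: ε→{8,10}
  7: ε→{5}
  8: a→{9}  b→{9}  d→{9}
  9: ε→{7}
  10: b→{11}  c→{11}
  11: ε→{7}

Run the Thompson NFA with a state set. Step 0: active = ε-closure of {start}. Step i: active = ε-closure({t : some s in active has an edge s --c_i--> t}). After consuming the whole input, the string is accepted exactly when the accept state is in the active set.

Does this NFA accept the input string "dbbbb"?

Answer: REJECT

Steps:
S₀ = ε-closure({0}) = {0,1,2,4,5,6,8,10}
'd' @ 1: {1,3,5,7,9}  (accept∈set)
'b' @ 2: {}  — no active states
rest 'bbb' ignored (set empty)
final: {}; accept 1 not in set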